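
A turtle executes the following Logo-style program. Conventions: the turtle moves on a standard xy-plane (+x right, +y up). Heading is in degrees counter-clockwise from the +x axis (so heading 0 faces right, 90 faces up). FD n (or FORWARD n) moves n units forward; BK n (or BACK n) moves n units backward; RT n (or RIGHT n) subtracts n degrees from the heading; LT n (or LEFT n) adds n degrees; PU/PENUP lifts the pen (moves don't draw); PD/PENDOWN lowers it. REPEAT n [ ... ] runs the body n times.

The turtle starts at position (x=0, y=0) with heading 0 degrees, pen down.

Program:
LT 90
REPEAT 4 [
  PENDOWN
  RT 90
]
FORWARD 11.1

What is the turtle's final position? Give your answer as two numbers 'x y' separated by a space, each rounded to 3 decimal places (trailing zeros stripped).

Executing turtle program step by step:
Start: pos=(0,0), heading=0, pen down
LT 90: heading 0 -> 90
REPEAT 4 [
  -- iteration 1/4 --
  PD: pen down
  RT 90: heading 90 -> 0
  -- iteration 2/4 --
  PD: pen down
  RT 90: heading 0 -> 270
  -- iteration 3/4 --
  PD: pen down
  RT 90: heading 270 -> 180
  -- iteration 4/4 --
  PD: pen down
  RT 90: heading 180 -> 90
]
FD 11.1: (0,0) -> (0,11.1) [heading=90, draw]
Final: pos=(0,11.1), heading=90, 1 segment(s) drawn

Answer: 0 11.1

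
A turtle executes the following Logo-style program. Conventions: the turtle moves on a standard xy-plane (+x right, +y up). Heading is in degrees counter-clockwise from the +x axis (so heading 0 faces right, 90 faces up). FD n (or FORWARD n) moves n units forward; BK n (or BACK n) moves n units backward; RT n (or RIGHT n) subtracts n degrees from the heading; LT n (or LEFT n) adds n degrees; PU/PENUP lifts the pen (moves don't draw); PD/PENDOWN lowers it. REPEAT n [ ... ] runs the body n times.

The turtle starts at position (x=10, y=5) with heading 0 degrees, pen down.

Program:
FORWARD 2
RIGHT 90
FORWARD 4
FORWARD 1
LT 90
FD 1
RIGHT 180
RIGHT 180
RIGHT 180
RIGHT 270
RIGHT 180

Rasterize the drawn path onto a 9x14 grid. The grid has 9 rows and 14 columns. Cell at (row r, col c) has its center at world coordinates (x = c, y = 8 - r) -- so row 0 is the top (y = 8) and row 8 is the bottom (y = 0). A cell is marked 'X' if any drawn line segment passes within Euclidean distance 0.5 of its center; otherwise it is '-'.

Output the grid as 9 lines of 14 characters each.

Answer: --------------
--------------
--------------
----------XXX-
------------X-
------------X-
------------X-
------------X-
------------XX

Derivation:
Segment 0: (10,5) -> (12,5)
Segment 1: (12,5) -> (12,1)
Segment 2: (12,1) -> (12,0)
Segment 3: (12,0) -> (13,0)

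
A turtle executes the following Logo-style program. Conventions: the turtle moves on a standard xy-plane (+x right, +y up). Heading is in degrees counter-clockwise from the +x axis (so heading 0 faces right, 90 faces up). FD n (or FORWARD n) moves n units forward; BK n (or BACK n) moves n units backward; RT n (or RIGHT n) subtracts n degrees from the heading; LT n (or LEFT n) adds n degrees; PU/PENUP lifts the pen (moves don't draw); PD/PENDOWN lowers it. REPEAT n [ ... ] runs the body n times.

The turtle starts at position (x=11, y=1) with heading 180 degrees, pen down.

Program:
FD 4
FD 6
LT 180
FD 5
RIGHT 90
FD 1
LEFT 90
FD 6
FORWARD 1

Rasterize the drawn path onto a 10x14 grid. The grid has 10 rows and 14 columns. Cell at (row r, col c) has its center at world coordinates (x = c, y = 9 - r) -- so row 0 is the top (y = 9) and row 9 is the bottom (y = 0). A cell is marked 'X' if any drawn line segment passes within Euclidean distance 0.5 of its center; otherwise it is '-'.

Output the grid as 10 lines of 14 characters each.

Segment 0: (11,1) -> (7,1)
Segment 1: (7,1) -> (1,1)
Segment 2: (1,1) -> (6,1)
Segment 3: (6,1) -> (6,-0)
Segment 4: (6,-0) -> (12,-0)
Segment 5: (12,-0) -> (13,-0)

Answer: --------------
--------------
--------------
--------------
--------------
--------------
--------------
--------------
-XXXXXXXXXXX--
------XXXXXXXX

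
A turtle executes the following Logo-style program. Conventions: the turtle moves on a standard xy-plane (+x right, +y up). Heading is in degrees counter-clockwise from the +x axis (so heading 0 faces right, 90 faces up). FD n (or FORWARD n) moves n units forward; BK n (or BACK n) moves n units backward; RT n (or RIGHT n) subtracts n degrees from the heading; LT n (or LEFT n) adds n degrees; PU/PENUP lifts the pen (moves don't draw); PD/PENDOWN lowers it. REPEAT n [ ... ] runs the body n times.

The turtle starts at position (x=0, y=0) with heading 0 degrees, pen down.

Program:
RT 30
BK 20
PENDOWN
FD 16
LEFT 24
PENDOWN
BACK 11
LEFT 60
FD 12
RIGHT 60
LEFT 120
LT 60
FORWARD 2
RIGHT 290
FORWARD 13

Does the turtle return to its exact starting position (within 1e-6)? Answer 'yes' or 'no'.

Executing turtle program step by step:
Start: pos=(0,0), heading=0, pen down
RT 30: heading 0 -> 330
BK 20: (0,0) -> (-17.321,10) [heading=330, draw]
PD: pen down
FD 16: (-17.321,10) -> (-3.464,2) [heading=330, draw]
LT 24: heading 330 -> 354
PD: pen down
BK 11: (-3.464,2) -> (-14.404,3.15) [heading=354, draw]
LT 60: heading 354 -> 54
FD 12: (-14.404,3.15) -> (-7.35,12.858) [heading=54, draw]
RT 60: heading 54 -> 354
LT 120: heading 354 -> 114
LT 60: heading 114 -> 174
FD 2: (-7.35,12.858) -> (-9.339,13.067) [heading=174, draw]
RT 290: heading 174 -> 244
FD 13: (-9.339,13.067) -> (-15.038,1.383) [heading=244, draw]
Final: pos=(-15.038,1.383), heading=244, 6 segment(s) drawn

Start position: (0, 0)
Final position: (-15.038, 1.383)
Distance = 15.102; >= 1e-6 -> NOT closed

Answer: no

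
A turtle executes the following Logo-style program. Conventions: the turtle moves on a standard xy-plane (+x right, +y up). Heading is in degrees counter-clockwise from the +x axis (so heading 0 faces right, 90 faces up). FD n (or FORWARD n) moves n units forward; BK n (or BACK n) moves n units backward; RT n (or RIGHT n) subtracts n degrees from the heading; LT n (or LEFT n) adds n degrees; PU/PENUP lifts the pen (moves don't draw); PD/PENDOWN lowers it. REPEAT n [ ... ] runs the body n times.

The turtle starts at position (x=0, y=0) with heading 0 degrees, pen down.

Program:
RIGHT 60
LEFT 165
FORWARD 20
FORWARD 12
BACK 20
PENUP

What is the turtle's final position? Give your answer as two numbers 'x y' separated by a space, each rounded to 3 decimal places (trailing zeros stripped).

Executing turtle program step by step:
Start: pos=(0,0), heading=0, pen down
RT 60: heading 0 -> 300
LT 165: heading 300 -> 105
FD 20: (0,0) -> (-5.176,19.319) [heading=105, draw]
FD 12: (-5.176,19.319) -> (-8.282,30.91) [heading=105, draw]
BK 20: (-8.282,30.91) -> (-3.106,11.591) [heading=105, draw]
PU: pen up
Final: pos=(-3.106,11.591), heading=105, 3 segment(s) drawn

Answer: -3.106 11.591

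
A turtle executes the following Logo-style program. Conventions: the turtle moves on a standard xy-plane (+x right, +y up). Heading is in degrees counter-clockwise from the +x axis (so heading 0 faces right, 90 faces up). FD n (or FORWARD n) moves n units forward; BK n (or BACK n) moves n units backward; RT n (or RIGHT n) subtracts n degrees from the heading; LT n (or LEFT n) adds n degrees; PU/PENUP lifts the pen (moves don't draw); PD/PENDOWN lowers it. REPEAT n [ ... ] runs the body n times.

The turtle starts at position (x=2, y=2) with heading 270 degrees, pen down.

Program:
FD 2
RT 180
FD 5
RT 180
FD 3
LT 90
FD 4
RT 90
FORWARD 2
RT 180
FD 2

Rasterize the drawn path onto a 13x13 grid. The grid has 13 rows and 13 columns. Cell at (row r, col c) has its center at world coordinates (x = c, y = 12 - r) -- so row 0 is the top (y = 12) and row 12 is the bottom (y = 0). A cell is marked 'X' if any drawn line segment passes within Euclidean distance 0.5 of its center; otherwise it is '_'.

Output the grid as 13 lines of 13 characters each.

Answer: _____________
_____________
_____________
_____________
_____________
_____________
_____________
__X__________
__X__________
__X__________
__XXXXX______
__X___X______
__X___X______

Derivation:
Segment 0: (2,2) -> (2,0)
Segment 1: (2,0) -> (2,5)
Segment 2: (2,5) -> (2,2)
Segment 3: (2,2) -> (6,2)
Segment 4: (6,2) -> (6,0)
Segment 5: (6,0) -> (6,2)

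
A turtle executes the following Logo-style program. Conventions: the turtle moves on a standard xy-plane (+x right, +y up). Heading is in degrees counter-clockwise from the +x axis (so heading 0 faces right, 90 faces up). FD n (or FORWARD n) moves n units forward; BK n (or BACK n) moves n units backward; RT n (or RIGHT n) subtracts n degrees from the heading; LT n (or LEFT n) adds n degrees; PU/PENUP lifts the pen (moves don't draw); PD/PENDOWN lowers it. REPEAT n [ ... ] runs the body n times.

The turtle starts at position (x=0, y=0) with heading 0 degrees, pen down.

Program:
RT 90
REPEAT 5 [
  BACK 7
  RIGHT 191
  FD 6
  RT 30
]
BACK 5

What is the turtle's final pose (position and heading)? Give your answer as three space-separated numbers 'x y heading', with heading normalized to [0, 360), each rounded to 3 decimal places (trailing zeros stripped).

Executing turtle program step by step:
Start: pos=(0,0), heading=0, pen down
RT 90: heading 0 -> 270
REPEAT 5 [
  -- iteration 1/5 --
  BK 7: (0,0) -> (0,7) [heading=270, draw]
  RT 191: heading 270 -> 79
  FD 6: (0,7) -> (1.145,12.89) [heading=79, draw]
  RT 30: heading 79 -> 49
  -- iteration 2/5 --
  BK 7: (1.145,12.89) -> (-3.448,7.607) [heading=49, draw]
  RT 191: heading 49 -> 218
  FD 6: (-3.448,7.607) -> (-8.176,3.913) [heading=218, draw]
  RT 30: heading 218 -> 188
  -- iteration 3/5 --
  BK 7: (-8.176,3.913) -> (-1.244,4.887) [heading=188, draw]
  RT 191: heading 188 -> 357
  FD 6: (-1.244,4.887) -> (4.748,4.573) [heading=357, draw]
  RT 30: heading 357 -> 327
  -- iteration 4/5 --
  BK 7: (4.748,4.573) -> (-1.123,8.385) [heading=327, draw]
  RT 191: heading 327 -> 136
  FD 6: (-1.123,8.385) -> (-5.439,12.553) [heading=136, draw]
  RT 30: heading 136 -> 106
  -- iteration 5/5 --
  BK 7: (-5.439,12.553) -> (-3.509,5.825) [heading=106, draw]
  RT 191: heading 106 -> 275
  FD 6: (-3.509,5.825) -> (-2.986,-0.153) [heading=275, draw]
  RT 30: heading 275 -> 245
]
BK 5: (-2.986,-0.153) -> (-0.873,4.379) [heading=245, draw]
Final: pos=(-0.873,4.379), heading=245, 11 segment(s) drawn

Answer: -0.873 4.379 245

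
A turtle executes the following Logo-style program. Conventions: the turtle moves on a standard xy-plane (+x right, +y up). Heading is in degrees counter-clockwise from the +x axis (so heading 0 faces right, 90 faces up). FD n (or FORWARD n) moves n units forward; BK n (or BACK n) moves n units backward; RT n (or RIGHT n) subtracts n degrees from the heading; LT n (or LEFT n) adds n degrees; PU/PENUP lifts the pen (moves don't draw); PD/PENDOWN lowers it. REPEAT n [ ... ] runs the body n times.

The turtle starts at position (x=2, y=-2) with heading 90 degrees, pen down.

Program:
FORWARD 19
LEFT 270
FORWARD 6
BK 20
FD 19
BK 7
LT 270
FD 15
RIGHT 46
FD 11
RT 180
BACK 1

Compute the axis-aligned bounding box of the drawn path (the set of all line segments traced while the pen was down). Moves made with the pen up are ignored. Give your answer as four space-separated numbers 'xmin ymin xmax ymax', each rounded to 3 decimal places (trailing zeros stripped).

Executing turtle program step by step:
Start: pos=(2,-2), heading=90, pen down
FD 19: (2,-2) -> (2,17) [heading=90, draw]
LT 270: heading 90 -> 0
FD 6: (2,17) -> (8,17) [heading=0, draw]
BK 20: (8,17) -> (-12,17) [heading=0, draw]
FD 19: (-12,17) -> (7,17) [heading=0, draw]
BK 7: (7,17) -> (0,17) [heading=0, draw]
LT 270: heading 0 -> 270
FD 15: (0,17) -> (0,2) [heading=270, draw]
RT 46: heading 270 -> 224
FD 11: (0,2) -> (-7.913,-5.641) [heading=224, draw]
RT 180: heading 224 -> 44
BK 1: (-7.913,-5.641) -> (-8.632,-6.336) [heading=44, draw]
Final: pos=(-8.632,-6.336), heading=44, 8 segment(s) drawn

Segment endpoints: x in {-12, -8.632, -7.913, 0, 0, 2, 2, 7, 8}, y in {-6.336, -5.641, -2, 2, 17, 17}
xmin=-12, ymin=-6.336, xmax=8, ymax=17

Answer: -12 -6.336 8 17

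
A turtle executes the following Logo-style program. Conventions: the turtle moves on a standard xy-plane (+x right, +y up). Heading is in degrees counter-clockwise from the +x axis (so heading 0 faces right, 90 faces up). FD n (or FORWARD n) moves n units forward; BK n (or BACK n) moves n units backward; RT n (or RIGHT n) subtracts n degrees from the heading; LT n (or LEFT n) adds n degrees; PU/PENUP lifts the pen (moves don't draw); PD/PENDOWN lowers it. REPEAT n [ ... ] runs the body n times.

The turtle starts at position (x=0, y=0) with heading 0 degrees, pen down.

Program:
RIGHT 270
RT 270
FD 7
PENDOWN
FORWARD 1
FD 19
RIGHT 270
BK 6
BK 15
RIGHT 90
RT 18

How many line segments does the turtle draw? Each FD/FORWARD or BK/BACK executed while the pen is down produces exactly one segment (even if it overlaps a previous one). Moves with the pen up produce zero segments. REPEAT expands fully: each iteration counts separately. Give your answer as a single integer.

Executing turtle program step by step:
Start: pos=(0,0), heading=0, pen down
RT 270: heading 0 -> 90
RT 270: heading 90 -> 180
FD 7: (0,0) -> (-7,0) [heading=180, draw]
PD: pen down
FD 1: (-7,0) -> (-8,0) [heading=180, draw]
FD 19: (-8,0) -> (-27,0) [heading=180, draw]
RT 270: heading 180 -> 270
BK 6: (-27,0) -> (-27,6) [heading=270, draw]
BK 15: (-27,6) -> (-27,21) [heading=270, draw]
RT 90: heading 270 -> 180
RT 18: heading 180 -> 162
Final: pos=(-27,21), heading=162, 5 segment(s) drawn
Segments drawn: 5

Answer: 5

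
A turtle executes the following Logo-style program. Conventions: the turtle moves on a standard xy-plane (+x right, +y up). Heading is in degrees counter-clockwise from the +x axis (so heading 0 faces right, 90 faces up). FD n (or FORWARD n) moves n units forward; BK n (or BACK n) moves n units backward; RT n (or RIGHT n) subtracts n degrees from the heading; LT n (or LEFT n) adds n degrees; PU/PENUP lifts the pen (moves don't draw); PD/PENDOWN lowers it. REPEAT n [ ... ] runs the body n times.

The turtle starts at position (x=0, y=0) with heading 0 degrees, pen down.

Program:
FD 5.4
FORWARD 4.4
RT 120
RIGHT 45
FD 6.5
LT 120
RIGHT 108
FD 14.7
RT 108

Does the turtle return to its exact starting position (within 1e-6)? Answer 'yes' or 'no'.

Executing turtle program step by step:
Start: pos=(0,0), heading=0, pen down
FD 5.4: (0,0) -> (5.4,0) [heading=0, draw]
FD 4.4: (5.4,0) -> (9.8,0) [heading=0, draw]
RT 120: heading 0 -> 240
RT 45: heading 240 -> 195
FD 6.5: (9.8,0) -> (3.521,-1.682) [heading=195, draw]
LT 120: heading 195 -> 315
RT 108: heading 315 -> 207
FD 14.7: (3.521,-1.682) -> (-9.576,-8.356) [heading=207, draw]
RT 108: heading 207 -> 99
Final: pos=(-9.576,-8.356), heading=99, 4 segment(s) drawn

Start position: (0, 0)
Final position: (-9.576, -8.356)
Distance = 12.709; >= 1e-6 -> NOT closed

Answer: no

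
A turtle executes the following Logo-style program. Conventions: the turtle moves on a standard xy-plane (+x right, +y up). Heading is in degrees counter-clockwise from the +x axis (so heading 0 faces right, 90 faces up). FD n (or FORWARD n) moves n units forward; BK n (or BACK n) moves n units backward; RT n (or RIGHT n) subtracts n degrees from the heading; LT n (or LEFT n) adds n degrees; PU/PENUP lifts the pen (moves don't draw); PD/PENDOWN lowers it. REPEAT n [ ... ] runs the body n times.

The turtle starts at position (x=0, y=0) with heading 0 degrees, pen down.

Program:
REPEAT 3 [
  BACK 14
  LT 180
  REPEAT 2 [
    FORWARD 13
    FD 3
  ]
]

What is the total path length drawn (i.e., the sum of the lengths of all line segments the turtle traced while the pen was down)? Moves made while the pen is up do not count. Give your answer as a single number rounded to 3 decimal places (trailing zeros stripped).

Answer: 138

Derivation:
Executing turtle program step by step:
Start: pos=(0,0), heading=0, pen down
REPEAT 3 [
  -- iteration 1/3 --
  BK 14: (0,0) -> (-14,0) [heading=0, draw]
  LT 180: heading 0 -> 180
  REPEAT 2 [
    -- iteration 1/2 --
    FD 13: (-14,0) -> (-27,0) [heading=180, draw]
    FD 3: (-27,0) -> (-30,0) [heading=180, draw]
    -- iteration 2/2 --
    FD 13: (-30,0) -> (-43,0) [heading=180, draw]
    FD 3: (-43,0) -> (-46,0) [heading=180, draw]
  ]
  -- iteration 2/3 --
  BK 14: (-46,0) -> (-32,0) [heading=180, draw]
  LT 180: heading 180 -> 0
  REPEAT 2 [
    -- iteration 1/2 --
    FD 13: (-32,0) -> (-19,0) [heading=0, draw]
    FD 3: (-19,0) -> (-16,0) [heading=0, draw]
    -- iteration 2/2 --
    FD 13: (-16,0) -> (-3,0) [heading=0, draw]
    FD 3: (-3,0) -> (0,0) [heading=0, draw]
  ]
  -- iteration 3/3 --
  BK 14: (0,0) -> (-14,0) [heading=0, draw]
  LT 180: heading 0 -> 180
  REPEAT 2 [
    -- iteration 1/2 --
    FD 13: (-14,0) -> (-27,0) [heading=180, draw]
    FD 3: (-27,0) -> (-30,0) [heading=180, draw]
    -- iteration 2/2 --
    FD 13: (-30,0) -> (-43,0) [heading=180, draw]
    FD 3: (-43,0) -> (-46,0) [heading=180, draw]
  ]
]
Final: pos=(-46,0), heading=180, 15 segment(s) drawn

Segment lengths:
  seg 1: (0,0) -> (-14,0), length = 14
  seg 2: (-14,0) -> (-27,0), length = 13
  seg 3: (-27,0) -> (-30,0), length = 3
  seg 4: (-30,0) -> (-43,0), length = 13
  seg 5: (-43,0) -> (-46,0), length = 3
  seg 6: (-46,0) -> (-32,0), length = 14
  seg 7: (-32,0) -> (-19,0), length = 13
  seg 8: (-19,0) -> (-16,0), length = 3
  seg 9: (-16,0) -> (-3,0), length = 13
  seg 10: (-3,0) -> (0,0), length = 3
  seg 11: (0,0) -> (-14,0), length = 14
  seg 12: (-14,0) -> (-27,0), length = 13
  seg 13: (-27,0) -> (-30,0), length = 3
  seg 14: (-30,0) -> (-43,0), length = 13
  seg 15: (-43,0) -> (-46,0), length = 3
Total = 138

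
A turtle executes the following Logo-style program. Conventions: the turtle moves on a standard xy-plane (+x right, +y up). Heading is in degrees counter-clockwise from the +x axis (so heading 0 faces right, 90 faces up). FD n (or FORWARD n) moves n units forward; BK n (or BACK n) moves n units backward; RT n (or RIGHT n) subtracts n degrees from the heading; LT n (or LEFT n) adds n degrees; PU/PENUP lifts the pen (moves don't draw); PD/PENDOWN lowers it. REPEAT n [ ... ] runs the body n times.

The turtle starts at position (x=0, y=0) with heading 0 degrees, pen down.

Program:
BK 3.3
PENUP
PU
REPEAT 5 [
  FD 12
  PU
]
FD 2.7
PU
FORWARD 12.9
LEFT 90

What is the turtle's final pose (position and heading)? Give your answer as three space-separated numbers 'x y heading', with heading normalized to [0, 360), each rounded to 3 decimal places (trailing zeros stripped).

Executing turtle program step by step:
Start: pos=(0,0), heading=0, pen down
BK 3.3: (0,0) -> (-3.3,0) [heading=0, draw]
PU: pen up
PU: pen up
REPEAT 5 [
  -- iteration 1/5 --
  FD 12: (-3.3,0) -> (8.7,0) [heading=0, move]
  PU: pen up
  -- iteration 2/5 --
  FD 12: (8.7,0) -> (20.7,0) [heading=0, move]
  PU: pen up
  -- iteration 3/5 --
  FD 12: (20.7,0) -> (32.7,0) [heading=0, move]
  PU: pen up
  -- iteration 4/5 --
  FD 12: (32.7,0) -> (44.7,0) [heading=0, move]
  PU: pen up
  -- iteration 5/5 --
  FD 12: (44.7,0) -> (56.7,0) [heading=0, move]
  PU: pen up
]
FD 2.7: (56.7,0) -> (59.4,0) [heading=0, move]
PU: pen up
FD 12.9: (59.4,0) -> (72.3,0) [heading=0, move]
LT 90: heading 0 -> 90
Final: pos=(72.3,0), heading=90, 1 segment(s) drawn

Answer: 72.3 0 90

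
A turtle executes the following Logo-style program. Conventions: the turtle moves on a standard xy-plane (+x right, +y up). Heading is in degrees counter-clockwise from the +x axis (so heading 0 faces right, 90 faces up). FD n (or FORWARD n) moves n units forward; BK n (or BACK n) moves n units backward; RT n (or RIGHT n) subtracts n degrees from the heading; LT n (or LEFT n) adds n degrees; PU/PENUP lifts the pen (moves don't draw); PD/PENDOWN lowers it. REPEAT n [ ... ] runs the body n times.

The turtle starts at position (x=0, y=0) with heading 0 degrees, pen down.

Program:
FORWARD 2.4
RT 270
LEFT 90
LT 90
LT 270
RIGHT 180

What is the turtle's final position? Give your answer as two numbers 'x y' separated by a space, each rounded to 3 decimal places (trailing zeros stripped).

Answer: 2.4 0

Derivation:
Executing turtle program step by step:
Start: pos=(0,0), heading=0, pen down
FD 2.4: (0,0) -> (2.4,0) [heading=0, draw]
RT 270: heading 0 -> 90
LT 90: heading 90 -> 180
LT 90: heading 180 -> 270
LT 270: heading 270 -> 180
RT 180: heading 180 -> 0
Final: pos=(2.4,0), heading=0, 1 segment(s) drawn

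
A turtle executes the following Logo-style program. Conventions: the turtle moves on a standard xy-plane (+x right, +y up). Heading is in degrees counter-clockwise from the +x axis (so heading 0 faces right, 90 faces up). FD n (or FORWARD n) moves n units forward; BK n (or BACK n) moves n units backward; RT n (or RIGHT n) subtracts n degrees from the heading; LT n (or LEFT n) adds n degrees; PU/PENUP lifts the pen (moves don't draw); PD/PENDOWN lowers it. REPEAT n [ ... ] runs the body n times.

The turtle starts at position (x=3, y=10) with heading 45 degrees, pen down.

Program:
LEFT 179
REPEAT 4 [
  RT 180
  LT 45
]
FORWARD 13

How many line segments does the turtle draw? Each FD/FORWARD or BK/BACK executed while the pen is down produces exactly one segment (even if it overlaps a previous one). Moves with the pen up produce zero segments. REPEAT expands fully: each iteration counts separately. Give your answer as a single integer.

Answer: 1

Derivation:
Executing turtle program step by step:
Start: pos=(3,10), heading=45, pen down
LT 179: heading 45 -> 224
REPEAT 4 [
  -- iteration 1/4 --
  RT 180: heading 224 -> 44
  LT 45: heading 44 -> 89
  -- iteration 2/4 --
  RT 180: heading 89 -> 269
  LT 45: heading 269 -> 314
  -- iteration 3/4 --
  RT 180: heading 314 -> 134
  LT 45: heading 134 -> 179
  -- iteration 4/4 --
  RT 180: heading 179 -> 359
  LT 45: heading 359 -> 44
]
FD 13: (3,10) -> (12.351,19.031) [heading=44, draw]
Final: pos=(12.351,19.031), heading=44, 1 segment(s) drawn
Segments drawn: 1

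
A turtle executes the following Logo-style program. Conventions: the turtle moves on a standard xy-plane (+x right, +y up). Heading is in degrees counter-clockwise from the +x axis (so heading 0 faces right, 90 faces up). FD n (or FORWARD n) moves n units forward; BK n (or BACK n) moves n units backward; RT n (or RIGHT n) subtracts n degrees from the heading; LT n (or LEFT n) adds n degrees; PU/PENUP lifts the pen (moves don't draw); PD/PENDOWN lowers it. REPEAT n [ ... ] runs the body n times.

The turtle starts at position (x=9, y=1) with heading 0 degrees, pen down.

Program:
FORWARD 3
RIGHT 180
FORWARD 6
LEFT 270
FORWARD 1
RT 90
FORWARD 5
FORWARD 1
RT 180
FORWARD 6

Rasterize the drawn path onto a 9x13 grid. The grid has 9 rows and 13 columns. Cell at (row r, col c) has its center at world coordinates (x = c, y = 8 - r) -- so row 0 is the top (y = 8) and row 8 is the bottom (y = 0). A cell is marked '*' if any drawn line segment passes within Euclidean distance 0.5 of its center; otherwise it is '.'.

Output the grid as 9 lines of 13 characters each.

Segment 0: (9,1) -> (12,1)
Segment 1: (12,1) -> (6,1)
Segment 2: (6,1) -> (6,2)
Segment 3: (6,2) -> (11,2)
Segment 4: (11,2) -> (12,2)
Segment 5: (12,2) -> (6,2)

Answer: .............
.............
.............
.............
.............
.............
......*******
......*******
.............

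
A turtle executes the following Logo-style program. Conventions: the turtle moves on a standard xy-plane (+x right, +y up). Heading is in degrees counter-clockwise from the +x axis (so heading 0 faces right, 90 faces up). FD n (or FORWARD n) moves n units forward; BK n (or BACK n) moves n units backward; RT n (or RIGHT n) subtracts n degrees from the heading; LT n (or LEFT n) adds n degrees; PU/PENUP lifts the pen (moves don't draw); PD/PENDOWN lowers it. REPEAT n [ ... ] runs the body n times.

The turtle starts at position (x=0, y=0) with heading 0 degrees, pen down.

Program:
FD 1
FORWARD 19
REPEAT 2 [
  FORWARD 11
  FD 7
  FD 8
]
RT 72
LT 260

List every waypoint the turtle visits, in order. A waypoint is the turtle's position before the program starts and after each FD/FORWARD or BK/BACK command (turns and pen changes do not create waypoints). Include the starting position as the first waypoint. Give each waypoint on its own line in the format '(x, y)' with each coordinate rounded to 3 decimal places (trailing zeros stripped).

Answer: (0, 0)
(1, 0)
(20, 0)
(31, 0)
(38, 0)
(46, 0)
(57, 0)
(64, 0)
(72, 0)

Derivation:
Executing turtle program step by step:
Start: pos=(0,0), heading=0, pen down
FD 1: (0,0) -> (1,0) [heading=0, draw]
FD 19: (1,0) -> (20,0) [heading=0, draw]
REPEAT 2 [
  -- iteration 1/2 --
  FD 11: (20,0) -> (31,0) [heading=0, draw]
  FD 7: (31,0) -> (38,0) [heading=0, draw]
  FD 8: (38,0) -> (46,0) [heading=0, draw]
  -- iteration 2/2 --
  FD 11: (46,0) -> (57,0) [heading=0, draw]
  FD 7: (57,0) -> (64,0) [heading=0, draw]
  FD 8: (64,0) -> (72,0) [heading=0, draw]
]
RT 72: heading 0 -> 288
LT 260: heading 288 -> 188
Final: pos=(72,0), heading=188, 8 segment(s) drawn
Waypoints (9 total):
(0, 0)
(1, 0)
(20, 0)
(31, 0)
(38, 0)
(46, 0)
(57, 0)
(64, 0)
(72, 0)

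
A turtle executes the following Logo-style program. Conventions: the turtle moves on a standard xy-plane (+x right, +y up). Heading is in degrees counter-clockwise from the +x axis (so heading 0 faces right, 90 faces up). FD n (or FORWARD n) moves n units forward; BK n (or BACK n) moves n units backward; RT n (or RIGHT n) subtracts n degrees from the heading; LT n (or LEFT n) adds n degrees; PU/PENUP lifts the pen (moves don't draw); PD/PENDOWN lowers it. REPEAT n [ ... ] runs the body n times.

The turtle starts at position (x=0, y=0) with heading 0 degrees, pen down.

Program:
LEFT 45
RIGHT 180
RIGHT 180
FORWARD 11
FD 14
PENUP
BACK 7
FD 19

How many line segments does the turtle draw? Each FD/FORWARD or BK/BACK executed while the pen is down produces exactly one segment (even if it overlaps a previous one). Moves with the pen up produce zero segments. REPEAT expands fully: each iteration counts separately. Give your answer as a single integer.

Executing turtle program step by step:
Start: pos=(0,0), heading=0, pen down
LT 45: heading 0 -> 45
RT 180: heading 45 -> 225
RT 180: heading 225 -> 45
FD 11: (0,0) -> (7.778,7.778) [heading=45, draw]
FD 14: (7.778,7.778) -> (17.678,17.678) [heading=45, draw]
PU: pen up
BK 7: (17.678,17.678) -> (12.728,12.728) [heading=45, move]
FD 19: (12.728,12.728) -> (26.163,26.163) [heading=45, move]
Final: pos=(26.163,26.163), heading=45, 2 segment(s) drawn
Segments drawn: 2

Answer: 2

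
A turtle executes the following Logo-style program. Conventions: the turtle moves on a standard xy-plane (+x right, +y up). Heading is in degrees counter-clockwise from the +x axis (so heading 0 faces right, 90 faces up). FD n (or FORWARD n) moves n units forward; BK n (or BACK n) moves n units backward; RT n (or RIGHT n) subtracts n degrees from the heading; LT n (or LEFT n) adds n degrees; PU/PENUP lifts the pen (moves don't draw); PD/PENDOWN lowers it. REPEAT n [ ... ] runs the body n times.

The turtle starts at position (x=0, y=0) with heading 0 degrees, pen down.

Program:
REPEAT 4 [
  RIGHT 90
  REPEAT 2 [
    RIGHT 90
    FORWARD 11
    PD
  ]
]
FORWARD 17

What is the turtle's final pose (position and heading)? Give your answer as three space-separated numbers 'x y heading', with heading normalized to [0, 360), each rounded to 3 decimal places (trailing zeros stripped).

Answer: 17 0 0

Derivation:
Executing turtle program step by step:
Start: pos=(0,0), heading=0, pen down
REPEAT 4 [
  -- iteration 1/4 --
  RT 90: heading 0 -> 270
  REPEAT 2 [
    -- iteration 1/2 --
    RT 90: heading 270 -> 180
    FD 11: (0,0) -> (-11,0) [heading=180, draw]
    PD: pen down
    -- iteration 2/2 --
    RT 90: heading 180 -> 90
    FD 11: (-11,0) -> (-11,11) [heading=90, draw]
    PD: pen down
  ]
  -- iteration 2/4 --
  RT 90: heading 90 -> 0
  REPEAT 2 [
    -- iteration 1/2 --
    RT 90: heading 0 -> 270
    FD 11: (-11,11) -> (-11,0) [heading=270, draw]
    PD: pen down
    -- iteration 2/2 --
    RT 90: heading 270 -> 180
    FD 11: (-11,0) -> (-22,0) [heading=180, draw]
    PD: pen down
  ]
  -- iteration 3/4 --
  RT 90: heading 180 -> 90
  REPEAT 2 [
    -- iteration 1/2 --
    RT 90: heading 90 -> 0
    FD 11: (-22,0) -> (-11,0) [heading=0, draw]
    PD: pen down
    -- iteration 2/2 --
    RT 90: heading 0 -> 270
    FD 11: (-11,0) -> (-11,-11) [heading=270, draw]
    PD: pen down
  ]
  -- iteration 4/4 --
  RT 90: heading 270 -> 180
  REPEAT 2 [
    -- iteration 1/2 --
    RT 90: heading 180 -> 90
    FD 11: (-11,-11) -> (-11,0) [heading=90, draw]
    PD: pen down
    -- iteration 2/2 --
    RT 90: heading 90 -> 0
    FD 11: (-11,0) -> (0,0) [heading=0, draw]
    PD: pen down
  ]
]
FD 17: (0,0) -> (17,0) [heading=0, draw]
Final: pos=(17,0), heading=0, 9 segment(s) drawn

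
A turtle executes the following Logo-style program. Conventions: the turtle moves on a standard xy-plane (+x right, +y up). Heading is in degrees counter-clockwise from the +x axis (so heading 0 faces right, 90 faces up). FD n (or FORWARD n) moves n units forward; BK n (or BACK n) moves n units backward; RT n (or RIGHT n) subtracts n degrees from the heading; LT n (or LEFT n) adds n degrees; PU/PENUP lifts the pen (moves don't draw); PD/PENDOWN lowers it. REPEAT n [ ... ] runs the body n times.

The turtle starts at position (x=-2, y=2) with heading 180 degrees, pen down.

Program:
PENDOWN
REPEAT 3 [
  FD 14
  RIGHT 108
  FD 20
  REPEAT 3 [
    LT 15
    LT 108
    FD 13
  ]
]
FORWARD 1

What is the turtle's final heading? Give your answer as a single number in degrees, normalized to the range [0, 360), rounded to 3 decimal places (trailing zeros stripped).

Answer: 243

Derivation:
Executing turtle program step by step:
Start: pos=(-2,2), heading=180, pen down
PD: pen down
REPEAT 3 [
  -- iteration 1/3 --
  FD 14: (-2,2) -> (-16,2) [heading=180, draw]
  RT 108: heading 180 -> 72
  FD 20: (-16,2) -> (-9.82,21.021) [heading=72, draw]
  REPEAT 3 [
    -- iteration 1/3 --
    LT 15: heading 72 -> 87
    LT 108: heading 87 -> 195
    FD 13: (-9.82,21.021) -> (-22.377,17.656) [heading=195, draw]
    -- iteration 2/3 --
    LT 15: heading 195 -> 210
    LT 108: heading 210 -> 318
    FD 13: (-22.377,17.656) -> (-12.716,8.958) [heading=318, draw]
    -- iteration 3/3 --
    LT 15: heading 318 -> 333
    LT 108: heading 333 -> 81
    FD 13: (-12.716,8.958) -> (-10.682,21.798) [heading=81, draw]
  ]
  -- iteration 2/3 --
  FD 14: (-10.682,21.798) -> (-8.492,35.625) [heading=81, draw]
  RT 108: heading 81 -> 333
  FD 20: (-8.492,35.625) -> (9.328,26.546) [heading=333, draw]
  REPEAT 3 [
    -- iteration 1/3 --
    LT 15: heading 333 -> 348
    LT 108: heading 348 -> 96
    FD 13: (9.328,26.546) -> (7.969,39.474) [heading=96, draw]
    -- iteration 2/3 --
    LT 15: heading 96 -> 111
    LT 108: heading 111 -> 219
    FD 13: (7.969,39.474) -> (-2.134,31.293) [heading=219, draw]
    -- iteration 3/3 --
    LT 15: heading 219 -> 234
    LT 108: heading 234 -> 342
    FD 13: (-2.134,31.293) -> (10.23,27.276) [heading=342, draw]
  ]
  -- iteration 3/3 --
  FD 14: (10.23,27.276) -> (23.545,22.95) [heading=342, draw]
  RT 108: heading 342 -> 234
  FD 20: (23.545,22.95) -> (11.789,6.769) [heading=234, draw]
  REPEAT 3 [
    -- iteration 1/3 --
    LT 15: heading 234 -> 249
    LT 108: heading 249 -> 357
    FD 13: (11.789,6.769) -> (24.771,6.089) [heading=357, draw]
    -- iteration 2/3 --
    LT 15: heading 357 -> 12
    LT 108: heading 12 -> 120
    FD 13: (24.771,6.089) -> (18.271,17.347) [heading=120, draw]
    -- iteration 3/3 --
    LT 15: heading 120 -> 135
    LT 108: heading 135 -> 243
    FD 13: (18.271,17.347) -> (12.369,5.764) [heading=243, draw]
  ]
]
FD 1: (12.369,5.764) -> (11.915,4.873) [heading=243, draw]
Final: pos=(11.915,4.873), heading=243, 16 segment(s) drawn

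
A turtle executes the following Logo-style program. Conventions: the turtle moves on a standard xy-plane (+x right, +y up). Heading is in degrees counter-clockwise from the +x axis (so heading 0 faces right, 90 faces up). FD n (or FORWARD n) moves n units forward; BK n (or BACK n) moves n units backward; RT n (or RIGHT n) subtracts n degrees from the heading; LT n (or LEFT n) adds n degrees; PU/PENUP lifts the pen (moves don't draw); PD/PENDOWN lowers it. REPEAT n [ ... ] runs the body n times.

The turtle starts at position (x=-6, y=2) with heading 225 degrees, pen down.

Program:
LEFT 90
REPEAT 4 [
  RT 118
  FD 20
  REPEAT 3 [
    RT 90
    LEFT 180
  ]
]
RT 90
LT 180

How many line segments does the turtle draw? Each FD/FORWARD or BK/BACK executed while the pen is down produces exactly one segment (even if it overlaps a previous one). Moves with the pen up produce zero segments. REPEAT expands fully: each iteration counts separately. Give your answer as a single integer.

Executing turtle program step by step:
Start: pos=(-6,2), heading=225, pen down
LT 90: heading 225 -> 315
REPEAT 4 [
  -- iteration 1/4 --
  RT 118: heading 315 -> 197
  FD 20: (-6,2) -> (-25.126,-3.847) [heading=197, draw]
  REPEAT 3 [
    -- iteration 1/3 --
    RT 90: heading 197 -> 107
    LT 180: heading 107 -> 287
    -- iteration 2/3 --
    RT 90: heading 287 -> 197
    LT 180: heading 197 -> 17
    -- iteration 3/3 --
    RT 90: heading 17 -> 287
    LT 180: heading 287 -> 107
  ]
  -- iteration 2/4 --
  RT 118: heading 107 -> 349
  FD 20: (-25.126,-3.847) -> (-5.494,-7.664) [heading=349, draw]
  REPEAT 3 [
    -- iteration 1/3 --
    RT 90: heading 349 -> 259
    LT 180: heading 259 -> 79
    -- iteration 2/3 --
    RT 90: heading 79 -> 349
    LT 180: heading 349 -> 169
    -- iteration 3/3 --
    RT 90: heading 169 -> 79
    LT 180: heading 79 -> 259
  ]
  -- iteration 3/4 --
  RT 118: heading 259 -> 141
  FD 20: (-5.494,-7.664) -> (-21.036,4.923) [heading=141, draw]
  REPEAT 3 [
    -- iteration 1/3 --
    RT 90: heading 141 -> 51
    LT 180: heading 51 -> 231
    -- iteration 2/3 --
    RT 90: heading 231 -> 141
    LT 180: heading 141 -> 321
    -- iteration 3/3 --
    RT 90: heading 321 -> 231
    LT 180: heading 231 -> 51
  ]
  -- iteration 4/4 --
  RT 118: heading 51 -> 293
  FD 20: (-21.036,4.923) -> (-13.222,-13.487) [heading=293, draw]
  REPEAT 3 [
    -- iteration 1/3 --
    RT 90: heading 293 -> 203
    LT 180: heading 203 -> 23
    -- iteration 2/3 --
    RT 90: heading 23 -> 293
    LT 180: heading 293 -> 113
    -- iteration 3/3 --
    RT 90: heading 113 -> 23
    LT 180: heading 23 -> 203
  ]
]
RT 90: heading 203 -> 113
LT 180: heading 113 -> 293
Final: pos=(-13.222,-13.487), heading=293, 4 segment(s) drawn
Segments drawn: 4

Answer: 4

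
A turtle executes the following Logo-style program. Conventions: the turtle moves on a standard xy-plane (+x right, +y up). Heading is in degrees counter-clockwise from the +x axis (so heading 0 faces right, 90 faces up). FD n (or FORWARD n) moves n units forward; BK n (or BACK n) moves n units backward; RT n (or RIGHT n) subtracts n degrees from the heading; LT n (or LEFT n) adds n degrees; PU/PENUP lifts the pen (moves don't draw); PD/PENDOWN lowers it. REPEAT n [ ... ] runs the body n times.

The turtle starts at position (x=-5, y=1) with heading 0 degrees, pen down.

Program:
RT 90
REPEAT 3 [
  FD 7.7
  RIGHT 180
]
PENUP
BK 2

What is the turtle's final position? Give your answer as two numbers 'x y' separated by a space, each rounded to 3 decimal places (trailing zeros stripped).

Executing turtle program step by step:
Start: pos=(-5,1), heading=0, pen down
RT 90: heading 0 -> 270
REPEAT 3 [
  -- iteration 1/3 --
  FD 7.7: (-5,1) -> (-5,-6.7) [heading=270, draw]
  RT 180: heading 270 -> 90
  -- iteration 2/3 --
  FD 7.7: (-5,-6.7) -> (-5,1) [heading=90, draw]
  RT 180: heading 90 -> 270
  -- iteration 3/3 --
  FD 7.7: (-5,1) -> (-5,-6.7) [heading=270, draw]
  RT 180: heading 270 -> 90
]
PU: pen up
BK 2: (-5,-6.7) -> (-5,-8.7) [heading=90, move]
Final: pos=(-5,-8.7), heading=90, 3 segment(s) drawn

Answer: -5 -8.7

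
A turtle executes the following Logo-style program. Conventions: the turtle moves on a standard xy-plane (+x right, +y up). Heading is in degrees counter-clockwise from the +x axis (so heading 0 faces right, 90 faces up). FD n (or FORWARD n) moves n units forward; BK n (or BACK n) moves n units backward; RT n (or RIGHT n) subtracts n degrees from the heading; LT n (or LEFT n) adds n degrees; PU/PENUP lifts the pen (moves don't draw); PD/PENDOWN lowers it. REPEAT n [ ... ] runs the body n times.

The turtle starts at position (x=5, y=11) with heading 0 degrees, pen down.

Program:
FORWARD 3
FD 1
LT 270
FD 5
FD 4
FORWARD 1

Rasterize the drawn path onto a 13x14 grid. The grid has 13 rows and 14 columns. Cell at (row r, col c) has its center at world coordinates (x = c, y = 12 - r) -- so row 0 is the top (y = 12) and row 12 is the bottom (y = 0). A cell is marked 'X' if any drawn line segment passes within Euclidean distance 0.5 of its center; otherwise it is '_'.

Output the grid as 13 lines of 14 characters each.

Segment 0: (5,11) -> (8,11)
Segment 1: (8,11) -> (9,11)
Segment 2: (9,11) -> (9,6)
Segment 3: (9,6) -> (9,2)
Segment 4: (9,2) -> (9,1)

Answer: ______________
_____XXXXX____
_________X____
_________X____
_________X____
_________X____
_________X____
_________X____
_________X____
_________X____
_________X____
_________X____
______________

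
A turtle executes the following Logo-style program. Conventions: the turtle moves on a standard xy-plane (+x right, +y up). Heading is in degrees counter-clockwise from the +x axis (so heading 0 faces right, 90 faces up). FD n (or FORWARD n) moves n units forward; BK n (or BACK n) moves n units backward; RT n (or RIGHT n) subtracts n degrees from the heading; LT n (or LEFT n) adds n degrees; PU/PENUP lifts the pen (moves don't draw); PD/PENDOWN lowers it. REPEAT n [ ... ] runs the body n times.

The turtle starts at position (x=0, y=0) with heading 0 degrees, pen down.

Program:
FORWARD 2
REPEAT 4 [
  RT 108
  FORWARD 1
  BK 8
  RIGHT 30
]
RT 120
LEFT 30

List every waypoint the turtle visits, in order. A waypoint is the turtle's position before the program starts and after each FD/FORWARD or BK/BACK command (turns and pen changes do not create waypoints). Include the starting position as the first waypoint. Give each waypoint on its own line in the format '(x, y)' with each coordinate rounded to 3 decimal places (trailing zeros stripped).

Executing turtle program step by step:
Start: pos=(0,0), heading=0, pen down
FD 2: (0,0) -> (2,0) [heading=0, draw]
REPEAT 4 [
  -- iteration 1/4 --
  RT 108: heading 0 -> 252
  FD 1: (2,0) -> (1.691,-0.951) [heading=252, draw]
  BK 8: (1.691,-0.951) -> (4.163,6.657) [heading=252, draw]
  RT 30: heading 252 -> 222
  -- iteration 2/4 --
  RT 108: heading 222 -> 114
  FD 1: (4.163,6.657) -> (3.756,7.571) [heading=114, draw]
  BK 8: (3.756,7.571) -> (7.01,0.263) [heading=114, draw]
  RT 30: heading 114 -> 84
  -- iteration 3/4 --
  RT 108: heading 84 -> 336
  FD 1: (7.01,0.263) -> (7.924,-0.144) [heading=336, draw]
  BK 8: (7.924,-0.144) -> (0.615,3.11) [heading=336, draw]
  RT 30: heading 336 -> 306
  -- iteration 4/4 --
  RT 108: heading 306 -> 198
  FD 1: (0.615,3.11) -> (-0.336,2.801) [heading=198, draw]
  BK 8: (-0.336,2.801) -> (7.273,5.273) [heading=198, draw]
  RT 30: heading 198 -> 168
]
RT 120: heading 168 -> 48
LT 30: heading 48 -> 78
Final: pos=(7.273,5.273), heading=78, 9 segment(s) drawn
Waypoints (10 total):
(0, 0)
(2, 0)
(1.691, -0.951)
(4.163, 6.657)
(3.756, 7.571)
(7.01, 0.263)
(7.924, -0.144)
(0.615, 3.11)
(-0.336, 2.801)
(7.273, 5.273)

Answer: (0, 0)
(2, 0)
(1.691, -0.951)
(4.163, 6.657)
(3.756, 7.571)
(7.01, 0.263)
(7.924, -0.144)
(0.615, 3.11)
(-0.336, 2.801)
(7.273, 5.273)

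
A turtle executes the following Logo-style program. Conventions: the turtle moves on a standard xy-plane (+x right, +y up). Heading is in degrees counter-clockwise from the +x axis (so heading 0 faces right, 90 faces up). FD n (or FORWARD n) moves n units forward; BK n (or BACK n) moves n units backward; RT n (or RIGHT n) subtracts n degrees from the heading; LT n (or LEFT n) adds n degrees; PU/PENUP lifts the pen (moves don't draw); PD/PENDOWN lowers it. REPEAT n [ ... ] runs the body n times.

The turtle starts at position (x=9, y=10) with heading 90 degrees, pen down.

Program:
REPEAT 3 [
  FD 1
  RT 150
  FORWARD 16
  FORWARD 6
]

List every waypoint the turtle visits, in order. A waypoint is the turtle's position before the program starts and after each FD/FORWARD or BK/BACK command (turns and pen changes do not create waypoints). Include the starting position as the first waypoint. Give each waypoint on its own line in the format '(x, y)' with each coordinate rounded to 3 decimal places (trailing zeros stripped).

Answer: (9, 10)
(9, 11)
(17, -2.856)
(20, -8.053)
(20.5, -8.919)
(6.644, -0.919)
(1.447, 2.081)
(0.581, 2.581)
(16.581, 2.581)
(22.581, 2.581)

Derivation:
Executing turtle program step by step:
Start: pos=(9,10), heading=90, pen down
REPEAT 3 [
  -- iteration 1/3 --
  FD 1: (9,10) -> (9,11) [heading=90, draw]
  RT 150: heading 90 -> 300
  FD 16: (9,11) -> (17,-2.856) [heading=300, draw]
  FD 6: (17,-2.856) -> (20,-8.053) [heading=300, draw]
  -- iteration 2/3 --
  FD 1: (20,-8.053) -> (20.5,-8.919) [heading=300, draw]
  RT 150: heading 300 -> 150
  FD 16: (20.5,-8.919) -> (6.644,-0.919) [heading=150, draw]
  FD 6: (6.644,-0.919) -> (1.447,2.081) [heading=150, draw]
  -- iteration 3/3 --
  FD 1: (1.447,2.081) -> (0.581,2.581) [heading=150, draw]
  RT 150: heading 150 -> 0
  FD 16: (0.581,2.581) -> (16.581,2.581) [heading=0, draw]
  FD 6: (16.581,2.581) -> (22.581,2.581) [heading=0, draw]
]
Final: pos=(22.581,2.581), heading=0, 9 segment(s) drawn
Waypoints (10 total):
(9, 10)
(9, 11)
(17, -2.856)
(20, -8.053)
(20.5, -8.919)
(6.644, -0.919)
(1.447, 2.081)
(0.581, 2.581)
(16.581, 2.581)
(22.581, 2.581)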